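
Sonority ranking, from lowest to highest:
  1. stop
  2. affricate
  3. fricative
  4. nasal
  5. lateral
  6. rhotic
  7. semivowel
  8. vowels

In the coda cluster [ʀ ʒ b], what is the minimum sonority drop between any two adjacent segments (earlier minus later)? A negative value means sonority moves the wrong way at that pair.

/ʀ/: rhotic = 6.
/ʒ/: fricative = 3.
/b/: stop = 1.
/ʀ/→/ʒ/: change +3.
/ʒ/→/b/: change +2.
Minimum = 2.

2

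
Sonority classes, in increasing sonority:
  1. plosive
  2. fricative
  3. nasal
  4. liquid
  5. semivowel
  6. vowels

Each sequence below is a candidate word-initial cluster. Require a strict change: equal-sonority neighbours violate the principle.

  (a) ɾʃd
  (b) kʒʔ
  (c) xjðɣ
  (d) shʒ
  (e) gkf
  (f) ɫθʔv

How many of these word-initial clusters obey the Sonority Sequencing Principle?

(a) 4-2-1 → violates
(b) 1-2-1 → violates
(c) 2-5-2-2 → violates
(d) 2-2-2 → violates
(e) 1-1-2 → violates
(f) 4-2-1-2 → violates

0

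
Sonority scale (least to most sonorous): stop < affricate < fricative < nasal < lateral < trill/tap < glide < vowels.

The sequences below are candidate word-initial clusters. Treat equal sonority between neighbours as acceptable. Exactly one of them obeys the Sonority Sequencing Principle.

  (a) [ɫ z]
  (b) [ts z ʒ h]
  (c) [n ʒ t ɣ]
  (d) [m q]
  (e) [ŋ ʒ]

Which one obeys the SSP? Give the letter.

(a) sonority 5-3: ill-formed.
(b) sonority 2-3-3-3: well-formed.
(c) sonority 4-3-1-3: ill-formed.
(d) sonority 4-1: ill-formed.
(e) sonority 4-3: ill-formed.

b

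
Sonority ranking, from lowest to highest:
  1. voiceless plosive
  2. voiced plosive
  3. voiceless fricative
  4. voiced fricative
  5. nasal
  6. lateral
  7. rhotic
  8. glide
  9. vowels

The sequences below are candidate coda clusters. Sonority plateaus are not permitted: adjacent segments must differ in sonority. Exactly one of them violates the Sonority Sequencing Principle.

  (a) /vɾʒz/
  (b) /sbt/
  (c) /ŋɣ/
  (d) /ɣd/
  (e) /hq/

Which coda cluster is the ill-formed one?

(a) 4-7-4-4 → violates
(b) 3-2-1 → obeys
(c) 5-4 → obeys
(d) 4-2 → obeys
(e) 3-1 → obeys

a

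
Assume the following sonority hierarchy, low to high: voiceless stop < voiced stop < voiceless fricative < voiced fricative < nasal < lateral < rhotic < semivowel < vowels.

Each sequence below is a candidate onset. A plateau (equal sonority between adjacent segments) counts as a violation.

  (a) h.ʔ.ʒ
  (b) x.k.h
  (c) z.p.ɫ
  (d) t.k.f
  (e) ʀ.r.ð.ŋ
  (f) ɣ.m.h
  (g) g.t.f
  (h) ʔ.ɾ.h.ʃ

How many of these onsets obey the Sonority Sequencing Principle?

(a) sonority 3-1-4: ill-formed.
(b) sonority 3-1-3: ill-formed.
(c) sonority 4-1-6: ill-formed.
(d) sonority 1-1-3: ill-formed.
(e) sonority 7-7-4-5: ill-formed.
(f) sonority 4-5-3: ill-formed.
(g) sonority 2-1-3: ill-formed.
(h) sonority 1-7-3-3: ill-formed.

0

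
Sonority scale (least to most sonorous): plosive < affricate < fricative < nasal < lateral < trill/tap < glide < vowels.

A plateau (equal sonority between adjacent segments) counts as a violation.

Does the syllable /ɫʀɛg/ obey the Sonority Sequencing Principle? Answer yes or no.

yes

Onset: /ɫ/ is a lateral (sonority 5), /ʀ/ is a trill/tap (sonority 6); then the nucleus /ɛ/ (sonority 8).
Onset profile 5-6-8 — rises to the nucleus.
Coda: /g/ is a plosive (sonority 1).
Coda profile 8-1 — falls from the nucleus.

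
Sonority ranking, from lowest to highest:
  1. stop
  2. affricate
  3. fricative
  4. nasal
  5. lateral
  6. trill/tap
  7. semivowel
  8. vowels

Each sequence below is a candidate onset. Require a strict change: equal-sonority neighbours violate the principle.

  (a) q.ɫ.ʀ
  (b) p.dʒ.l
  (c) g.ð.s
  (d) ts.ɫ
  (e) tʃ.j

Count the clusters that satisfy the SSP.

(a) q.ɫ.ʀ: profile 1-5-6 — obeys.
(b) p.dʒ.l: profile 1-2-5 — obeys.
(c) g.ð.s: profile 1-3-3 — violates.
(d) ts.ɫ: profile 2-5 — obeys.
(e) tʃ.j: profile 2-7 — obeys.

4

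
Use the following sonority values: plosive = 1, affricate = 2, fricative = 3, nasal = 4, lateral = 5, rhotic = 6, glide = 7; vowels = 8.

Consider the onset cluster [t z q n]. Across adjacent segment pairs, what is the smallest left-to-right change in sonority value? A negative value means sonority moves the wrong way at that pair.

-2

/t/ is a plosive (sonority 1).
/z/ is a fricative (sonority 3).
/q/ is a plosive (sonority 1).
/n/ is a nasal (sonority 4).
/t/→/z/: change +2.
/z/→/q/: change -2.
/q/→/n/: change +3.
Minimum = -2.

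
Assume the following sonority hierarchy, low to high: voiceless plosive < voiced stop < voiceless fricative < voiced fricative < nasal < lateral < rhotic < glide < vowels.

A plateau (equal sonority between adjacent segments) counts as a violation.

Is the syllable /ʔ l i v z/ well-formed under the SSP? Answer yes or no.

Onset: /ʔ/ is a voiceless plosive (sonority 1), /l/ is a lateral (sonority 6); then the nucleus /i/ (sonority 9).
Onset profile 1-6-9 — rises to the nucleus.
Coda: /v/ is a voiced fricative (sonority 4), /z/ is a voiced fricative (sonority 4).
Coda profile 9-4-4 — does not strictly fall throughout.

no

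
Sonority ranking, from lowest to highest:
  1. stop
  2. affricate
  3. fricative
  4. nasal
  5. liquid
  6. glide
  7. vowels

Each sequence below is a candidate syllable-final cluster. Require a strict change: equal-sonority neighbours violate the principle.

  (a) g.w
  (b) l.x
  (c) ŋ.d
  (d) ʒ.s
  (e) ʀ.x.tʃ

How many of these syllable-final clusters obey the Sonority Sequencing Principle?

(a) g.w: profile 1-6 — violates.
(b) l.x: profile 5-3 — obeys.
(c) ŋ.d: profile 4-1 — obeys.
(d) ʒ.s: profile 3-3 — violates.
(e) ʀ.x.tʃ: profile 5-3-2 — obeys.

3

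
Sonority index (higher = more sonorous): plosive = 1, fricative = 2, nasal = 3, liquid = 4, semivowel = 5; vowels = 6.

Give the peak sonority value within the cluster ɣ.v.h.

2

/ɣ/ — fricative, sonority 2.
/v/ — fricative, sonority 2.
/h/ — fricative, sonority 2.
The maximum is 2.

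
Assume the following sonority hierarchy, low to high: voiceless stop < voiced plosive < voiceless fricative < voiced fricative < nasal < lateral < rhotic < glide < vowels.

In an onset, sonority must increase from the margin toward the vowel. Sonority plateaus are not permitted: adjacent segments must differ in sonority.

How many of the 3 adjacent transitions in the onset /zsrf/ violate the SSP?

/z/ — voiced fricative, sonority 4.
/s/ — voiceless fricative, sonority 3.
/r/ — rhotic, sonority 7.
/f/ — voiceless fricative, sonority 3.
/z/→/s/: 4→3 (does not rise) — violation.
/s/→/r/: 3→7 (rises) — ok.
/r/→/f/: 7→3 (does not rise) — violation.

2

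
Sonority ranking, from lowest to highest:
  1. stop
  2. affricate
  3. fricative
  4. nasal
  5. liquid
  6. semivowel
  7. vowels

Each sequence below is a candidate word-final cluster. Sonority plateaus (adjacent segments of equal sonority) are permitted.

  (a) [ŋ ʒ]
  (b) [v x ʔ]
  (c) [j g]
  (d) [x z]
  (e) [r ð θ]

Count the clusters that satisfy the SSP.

5

(a) sonority 4-3: well-formed.
(b) sonority 3-3-1: well-formed.
(c) sonority 6-1: well-formed.
(d) sonority 3-3: well-formed.
(e) sonority 5-3-3: well-formed.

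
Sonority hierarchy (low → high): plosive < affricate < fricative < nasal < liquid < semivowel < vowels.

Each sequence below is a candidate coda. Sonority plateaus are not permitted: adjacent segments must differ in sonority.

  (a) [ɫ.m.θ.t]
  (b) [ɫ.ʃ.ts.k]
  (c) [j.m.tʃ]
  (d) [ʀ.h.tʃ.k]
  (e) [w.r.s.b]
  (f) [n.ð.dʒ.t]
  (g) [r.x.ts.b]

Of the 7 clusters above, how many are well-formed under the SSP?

(a) [ɫ.m.θ.t]: profile 5-4-3-1 — obeys.
(b) [ɫ.ʃ.ts.k]: profile 5-3-2-1 — obeys.
(c) [j.m.tʃ]: profile 6-4-2 — obeys.
(d) [ʀ.h.tʃ.k]: profile 5-3-2-1 — obeys.
(e) [w.r.s.b]: profile 6-5-3-1 — obeys.
(f) [n.ð.dʒ.t]: profile 4-3-2-1 — obeys.
(g) [r.x.ts.b]: profile 5-3-2-1 — obeys.

7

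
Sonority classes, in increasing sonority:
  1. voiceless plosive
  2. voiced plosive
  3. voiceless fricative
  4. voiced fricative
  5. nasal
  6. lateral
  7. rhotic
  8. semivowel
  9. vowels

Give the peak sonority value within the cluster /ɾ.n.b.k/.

7

/ɾ/ is a rhotic (sonority 7).
/n/ is a nasal (sonority 5).
/b/ is a voiced plosive (sonority 2).
/k/ is a voiceless plosive (sonority 1).
The maximum is 7.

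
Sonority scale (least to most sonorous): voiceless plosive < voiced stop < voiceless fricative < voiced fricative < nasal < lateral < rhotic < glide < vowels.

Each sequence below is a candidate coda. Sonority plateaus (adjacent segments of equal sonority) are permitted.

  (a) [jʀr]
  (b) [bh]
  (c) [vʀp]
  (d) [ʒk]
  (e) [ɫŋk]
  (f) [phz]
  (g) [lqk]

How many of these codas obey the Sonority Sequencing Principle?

4

(a) 8-7-7 → obeys
(b) 2-3 → violates
(c) 4-7-1 → violates
(d) 4-1 → obeys
(e) 6-5-1 → obeys
(f) 1-3-4 → violates
(g) 6-1-1 → obeys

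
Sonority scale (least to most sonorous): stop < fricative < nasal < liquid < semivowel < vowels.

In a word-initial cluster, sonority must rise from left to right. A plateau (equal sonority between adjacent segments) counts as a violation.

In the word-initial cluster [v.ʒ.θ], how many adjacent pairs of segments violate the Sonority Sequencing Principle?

/v/ is a fricative (sonority 2).
/ʒ/ is a fricative (sonority 2).
/θ/ is a fricative (sonority 2).
/v/→/ʒ/: 2→2 (plateau) — violation.
/ʒ/→/θ/: 2→2 (plateau) — violation.

2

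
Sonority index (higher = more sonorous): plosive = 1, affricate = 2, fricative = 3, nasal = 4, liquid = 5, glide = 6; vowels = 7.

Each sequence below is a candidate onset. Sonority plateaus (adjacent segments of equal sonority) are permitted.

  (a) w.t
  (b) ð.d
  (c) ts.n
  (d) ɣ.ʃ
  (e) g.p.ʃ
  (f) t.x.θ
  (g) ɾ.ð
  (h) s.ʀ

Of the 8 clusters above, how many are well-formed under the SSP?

(a) w.t: profile 6-1 — violates.
(b) ð.d: profile 3-1 — violates.
(c) ts.n: profile 2-4 — obeys.
(d) ɣ.ʃ: profile 3-3 — obeys.
(e) g.p.ʃ: profile 1-1-3 — obeys.
(f) t.x.θ: profile 1-3-3 — obeys.
(g) ɾ.ð: profile 5-3 — violates.
(h) s.ʀ: profile 3-5 — obeys.

5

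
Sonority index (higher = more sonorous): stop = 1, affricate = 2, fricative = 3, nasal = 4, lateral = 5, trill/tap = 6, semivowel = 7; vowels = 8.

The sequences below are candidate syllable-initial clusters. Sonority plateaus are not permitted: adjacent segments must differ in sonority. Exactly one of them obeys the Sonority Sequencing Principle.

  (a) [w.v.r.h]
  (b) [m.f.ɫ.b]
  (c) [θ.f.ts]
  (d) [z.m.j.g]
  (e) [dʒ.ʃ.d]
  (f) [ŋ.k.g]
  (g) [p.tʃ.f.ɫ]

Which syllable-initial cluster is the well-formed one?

(a) 7-3-6-3 → violates
(b) 4-3-5-1 → violates
(c) 3-3-2 → violates
(d) 3-4-7-1 → violates
(e) 2-3-1 → violates
(f) 4-1-1 → violates
(g) 1-2-3-5 → obeys

g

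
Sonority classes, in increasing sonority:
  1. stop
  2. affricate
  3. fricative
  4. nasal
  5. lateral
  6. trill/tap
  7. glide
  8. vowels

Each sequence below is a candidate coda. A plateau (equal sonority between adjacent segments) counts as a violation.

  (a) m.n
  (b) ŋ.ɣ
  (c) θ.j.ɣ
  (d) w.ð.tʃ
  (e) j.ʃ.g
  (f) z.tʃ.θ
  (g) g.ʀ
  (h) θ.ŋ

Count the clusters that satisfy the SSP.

3

(a) sonority 4-4: ill-formed.
(b) sonority 4-3: well-formed.
(c) sonority 3-7-3: ill-formed.
(d) sonority 7-3-2: well-formed.
(e) sonority 7-3-1: well-formed.
(f) sonority 3-2-3: ill-formed.
(g) sonority 1-6: ill-formed.
(h) sonority 3-4: ill-formed.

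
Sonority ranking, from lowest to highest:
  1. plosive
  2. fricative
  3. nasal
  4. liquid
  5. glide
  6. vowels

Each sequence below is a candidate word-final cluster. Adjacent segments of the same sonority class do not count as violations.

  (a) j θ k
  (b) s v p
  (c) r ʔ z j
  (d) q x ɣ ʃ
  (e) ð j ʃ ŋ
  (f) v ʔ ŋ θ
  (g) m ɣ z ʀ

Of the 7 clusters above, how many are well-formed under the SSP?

2

(a) sonority 5-2-1: well-formed.
(b) sonority 2-2-1: well-formed.
(c) sonority 4-1-2-5: ill-formed.
(d) sonority 1-2-2-2: ill-formed.
(e) sonority 2-5-2-3: ill-formed.
(f) sonority 2-1-3-2: ill-formed.
(g) sonority 3-2-2-4: ill-formed.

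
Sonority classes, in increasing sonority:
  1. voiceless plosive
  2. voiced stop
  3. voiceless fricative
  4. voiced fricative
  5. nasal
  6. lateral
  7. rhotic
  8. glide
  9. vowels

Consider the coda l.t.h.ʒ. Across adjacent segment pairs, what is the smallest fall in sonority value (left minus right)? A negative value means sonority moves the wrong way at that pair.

/l/ is a lateral (sonority 6).
/t/ is a voiceless plosive (sonority 1).
/h/ is a voiceless fricative (sonority 3).
/ʒ/ is a voiced fricative (sonority 4).
/l/→/t/: change +5.
/t/→/h/: change -2.
/h/→/ʒ/: change -1.
Minimum = -2.

-2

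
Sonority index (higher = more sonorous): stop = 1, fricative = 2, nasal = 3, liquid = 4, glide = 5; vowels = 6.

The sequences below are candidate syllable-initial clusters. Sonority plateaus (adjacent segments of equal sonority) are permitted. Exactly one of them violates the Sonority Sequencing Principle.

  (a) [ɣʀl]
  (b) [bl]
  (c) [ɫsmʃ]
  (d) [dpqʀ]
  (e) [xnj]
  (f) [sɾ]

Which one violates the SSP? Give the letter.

(a) [ɣʀl]: profile 2-4-4 — obeys.
(b) [bl]: profile 1-4 — obeys.
(c) [ɫsmʃ]: profile 4-2-3-2 — violates.
(d) [dpqʀ]: profile 1-1-1-4 — obeys.
(e) [xnj]: profile 2-3-5 — obeys.
(f) [sɾ]: profile 2-4 — obeys.

c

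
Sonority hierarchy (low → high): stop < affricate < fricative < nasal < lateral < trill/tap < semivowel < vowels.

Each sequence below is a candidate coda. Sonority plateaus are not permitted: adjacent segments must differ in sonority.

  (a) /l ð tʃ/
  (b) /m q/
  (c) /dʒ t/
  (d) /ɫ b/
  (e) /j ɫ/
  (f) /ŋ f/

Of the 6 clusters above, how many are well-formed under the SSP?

(a) 5-3-2 → obeys
(b) 4-1 → obeys
(c) 2-1 → obeys
(d) 5-1 → obeys
(e) 7-5 → obeys
(f) 4-3 → obeys

6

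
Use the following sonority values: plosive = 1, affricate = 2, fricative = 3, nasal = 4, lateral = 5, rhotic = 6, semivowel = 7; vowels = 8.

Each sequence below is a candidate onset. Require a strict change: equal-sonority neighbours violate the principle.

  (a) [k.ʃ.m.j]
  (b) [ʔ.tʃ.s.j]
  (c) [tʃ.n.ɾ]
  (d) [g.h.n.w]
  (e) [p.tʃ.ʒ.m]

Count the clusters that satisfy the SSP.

5

(a) sonority 1-3-4-7: well-formed.
(b) sonority 1-2-3-7: well-formed.
(c) sonority 2-4-6: well-formed.
(d) sonority 1-3-4-7: well-formed.
(e) sonority 1-2-3-4: well-formed.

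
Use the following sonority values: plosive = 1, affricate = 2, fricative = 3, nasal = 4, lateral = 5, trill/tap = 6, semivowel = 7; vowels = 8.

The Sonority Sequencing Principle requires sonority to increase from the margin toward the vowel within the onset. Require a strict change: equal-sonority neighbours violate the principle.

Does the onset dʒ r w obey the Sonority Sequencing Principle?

yes

/dʒ/: affricate = 2.
/r/: trill/tap = 6.
/w/: semivowel = 7.
The profile 2-6-7 strictly rises, so the onset satisfies the SSP.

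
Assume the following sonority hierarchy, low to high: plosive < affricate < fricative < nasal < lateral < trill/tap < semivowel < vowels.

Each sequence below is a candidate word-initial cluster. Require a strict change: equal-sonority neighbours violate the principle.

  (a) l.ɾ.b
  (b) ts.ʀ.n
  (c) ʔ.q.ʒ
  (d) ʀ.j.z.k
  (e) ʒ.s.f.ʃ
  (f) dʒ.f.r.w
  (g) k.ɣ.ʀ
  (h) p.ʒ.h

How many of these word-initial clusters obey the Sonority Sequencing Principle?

2

(a) sonority 5-6-1: ill-formed.
(b) sonority 2-6-4: ill-formed.
(c) sonority 1-1-3: ill-formed.
(d) sonority 6-7-3-1: ill-formed.
(e) sonority 3-3-3-3: ill-formed.
(f) sonority 2-3-6-7: well-formed.
(g) sonority 1-3-6: well-formed.
(h) sonority 1-3-3: ill-formed.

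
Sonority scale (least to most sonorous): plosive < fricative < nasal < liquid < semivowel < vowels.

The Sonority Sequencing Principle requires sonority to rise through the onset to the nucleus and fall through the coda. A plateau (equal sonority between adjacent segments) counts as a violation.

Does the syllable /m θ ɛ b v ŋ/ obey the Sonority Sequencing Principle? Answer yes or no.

Onset: /m/ is a nasal (sonority 3), /θ/ is a fricative (sonority 2); then the nucleus /ɛ/ (sonority 6).
Onset profile 3-2-6 — does not strictly rise throughout.
Coda: /b/ is a plosive (sonority 1), /v/ is a fricative (sonority 2), /ŋ/ is a nasal (sonority 3).
Coda profile 6-1-2-3 — does not strictly fall throughout.

no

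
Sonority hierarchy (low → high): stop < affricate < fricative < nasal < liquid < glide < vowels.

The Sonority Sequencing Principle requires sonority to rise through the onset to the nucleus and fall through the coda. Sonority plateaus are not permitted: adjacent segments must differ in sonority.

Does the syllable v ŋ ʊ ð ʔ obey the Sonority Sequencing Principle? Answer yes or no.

yes

Onset: /v/ is a fricative (sonority 3), /ŋ/ is a nasal (sonority 4); then the nucleus /ʊ/ (sonority 7).
Onset profile 3-4-7 — rises to the nucleus.
Coda: /ð/ is a fricative (sonority 3), /ʔ/ is a stop (sonority 1).
Coda profile 7-3-1 — falls from the nucleus.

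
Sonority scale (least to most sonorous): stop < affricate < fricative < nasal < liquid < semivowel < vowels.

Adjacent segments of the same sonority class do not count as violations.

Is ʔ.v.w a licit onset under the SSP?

/ʔ/ is a stop (sonority 1).
/v/ is a fricative (sonority 3).
/w/ is a semivowel (sonority 6).
The profile 1-3-6 strictly rises, so the onset satisfies the SSP.

yes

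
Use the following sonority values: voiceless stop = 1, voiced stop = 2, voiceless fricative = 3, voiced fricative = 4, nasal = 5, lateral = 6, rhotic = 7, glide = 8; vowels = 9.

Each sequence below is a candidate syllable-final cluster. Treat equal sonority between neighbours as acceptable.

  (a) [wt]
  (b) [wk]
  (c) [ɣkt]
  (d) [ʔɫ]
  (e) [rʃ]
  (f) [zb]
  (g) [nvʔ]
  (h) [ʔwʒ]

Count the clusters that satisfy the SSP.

6

(a) 8-1 → obeys
(b) 8-1 → obeys
(c) 4-1-1 → obeys
(d) 1-6 → violates
(e) 7-3 → obeys
(f) 4-2 → obeys
(g) 5-4-1 → obeys
(h) 1-8-4 → violates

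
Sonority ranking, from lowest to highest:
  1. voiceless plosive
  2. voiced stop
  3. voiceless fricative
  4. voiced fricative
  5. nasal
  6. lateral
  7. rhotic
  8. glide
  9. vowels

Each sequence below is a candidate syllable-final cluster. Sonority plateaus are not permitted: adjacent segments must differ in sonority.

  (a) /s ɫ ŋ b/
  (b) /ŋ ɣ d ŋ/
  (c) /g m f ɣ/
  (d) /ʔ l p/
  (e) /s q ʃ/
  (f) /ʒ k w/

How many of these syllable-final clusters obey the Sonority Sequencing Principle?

0

(a) 3-6-5-2 → violates
(b) 5-4-2-5 → violates
(c) 2-5-3-4 → violates
(d) 1-6-1 → violates
(e) 3-1-3 → violates
(f) 4-1-8 → violates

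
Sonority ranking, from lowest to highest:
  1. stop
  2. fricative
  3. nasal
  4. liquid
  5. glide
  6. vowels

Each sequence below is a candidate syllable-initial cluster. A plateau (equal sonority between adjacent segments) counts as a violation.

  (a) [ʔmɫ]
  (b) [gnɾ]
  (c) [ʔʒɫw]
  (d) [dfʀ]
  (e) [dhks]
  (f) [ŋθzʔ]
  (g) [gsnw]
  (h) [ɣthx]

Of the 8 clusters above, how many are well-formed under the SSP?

(a) [ʔmɫ]: profile 1-3-4 — obeys.
(b) [gnɾ]: profile 1-3-4 — obeys.
(c) [ʔʒɫw]: profile 1-2-4-5 — obeys.
(d) [dfʀ]: profile 1-2-4 — obeys.
(e) [dhks]: profile 1-2-1-2 — violates.
(f) [ŋθzʔ]: profile 3-2-2-1 — violates.
(g) [gsnw]: profile 1-2-3-5 — obeys.
(h) [ɣthx]: profile 2-1-2-2 — violates.

5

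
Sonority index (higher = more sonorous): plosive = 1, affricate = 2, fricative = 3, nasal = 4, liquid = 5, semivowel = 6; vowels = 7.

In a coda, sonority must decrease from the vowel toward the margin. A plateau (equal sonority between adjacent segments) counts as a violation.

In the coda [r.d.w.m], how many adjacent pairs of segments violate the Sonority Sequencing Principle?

1

/r/ is a liquid (sonority 5).
/d/ is a plosive (sonority 1).
/w/ is a semivowel (sonority 6).
/m/ is a nasal (sonority 4).
/r/→/d/: 5→1 (falls) — ok.
/d/→/w/: 1→6 (does not fall) — violation.
/w/→/m/: 6→4 (falls) — ok.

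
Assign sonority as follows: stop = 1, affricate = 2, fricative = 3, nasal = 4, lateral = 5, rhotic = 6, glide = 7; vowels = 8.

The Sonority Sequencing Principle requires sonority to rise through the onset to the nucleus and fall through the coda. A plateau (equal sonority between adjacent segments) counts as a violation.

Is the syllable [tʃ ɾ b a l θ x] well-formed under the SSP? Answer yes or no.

no

Onset: /tʃ/ is an affricate (sonority 2), /ɾ/ is a rhotic (sonority 6), /b/ is a stop (sonority 1); then the nucleus /a/ (sonority 8).
Onset profile 2-6-1-8 — does not strictly rise throughout.
Coda: /l/ is a lateral (sonority 5), /θ/ is a fricative (sonority 3), /x/ is a fricative (sonority 3).
Coda profile 8-5-3-3 — does not strictly fall throughout.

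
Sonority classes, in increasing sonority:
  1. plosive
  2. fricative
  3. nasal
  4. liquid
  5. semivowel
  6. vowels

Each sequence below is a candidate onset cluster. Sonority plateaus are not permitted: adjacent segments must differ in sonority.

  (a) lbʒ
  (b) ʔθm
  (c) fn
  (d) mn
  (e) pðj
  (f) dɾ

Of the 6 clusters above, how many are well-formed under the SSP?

(a) sonority 4-1-2: ill-formed.
(b) sonority 1-2-3: well-formed.
(c) sonority 2-3: well-formed.
(d) sonority 3-3: ill-formed.
(e) sonority 1-2-5: well-formed.
(f) sonority 1-4: well-formed.

4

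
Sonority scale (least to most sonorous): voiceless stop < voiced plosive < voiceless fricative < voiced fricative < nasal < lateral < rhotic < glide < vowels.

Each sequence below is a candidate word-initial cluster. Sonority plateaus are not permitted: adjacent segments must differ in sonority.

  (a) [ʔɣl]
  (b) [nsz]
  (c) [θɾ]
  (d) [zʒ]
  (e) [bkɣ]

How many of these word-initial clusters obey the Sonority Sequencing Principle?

(a) sonority 1-4-6: well-formed.
(b) sonority 5-3-4: ill-formed.
(c) sonority 3-7: well-formed.
(d) sonority 4-4: ill-formed.
(e) sonority 2-1-4: ill-formed.

2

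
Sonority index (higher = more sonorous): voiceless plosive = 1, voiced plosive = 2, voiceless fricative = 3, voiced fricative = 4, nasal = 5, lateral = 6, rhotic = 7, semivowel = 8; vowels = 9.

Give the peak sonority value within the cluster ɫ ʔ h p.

/ɫ/ is a lateral (sonority 6).
/ʔ/ is a voiceless plosive (sonority 1).
/h/ is a voiceless fricative (sonority 3).
/p/ is a voiceless plosive (sonority 1).
The maximum is 6.

6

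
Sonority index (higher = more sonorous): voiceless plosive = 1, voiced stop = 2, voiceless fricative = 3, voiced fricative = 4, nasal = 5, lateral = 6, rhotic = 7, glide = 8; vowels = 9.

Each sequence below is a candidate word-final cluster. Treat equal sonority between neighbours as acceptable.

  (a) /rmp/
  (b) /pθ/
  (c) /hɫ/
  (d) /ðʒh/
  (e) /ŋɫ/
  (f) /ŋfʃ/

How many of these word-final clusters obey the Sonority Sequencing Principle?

(a) 7-5-1 → obeys
(b) 1-3 → violates
(c) 3-6 → violates
(d) 4-4-3 → obeys
(e) 5-6 → violates
(f) 5-3-3 → obeys

3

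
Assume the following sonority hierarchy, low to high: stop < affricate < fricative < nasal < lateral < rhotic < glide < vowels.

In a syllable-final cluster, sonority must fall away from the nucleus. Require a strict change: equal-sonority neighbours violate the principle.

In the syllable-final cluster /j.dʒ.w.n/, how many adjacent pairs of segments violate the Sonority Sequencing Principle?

/j/: glide = 7.
/dʒ/: affricate = 2.
/w/: glide = 7.
/n/: nasal = 4.
/j/→/dʒ/: 7→2 (falls) — ok.
/dʒ/→/w/: 2→7 (does not fall) — violation.
/w/→/n/: 7→4 (falls) — ok.

1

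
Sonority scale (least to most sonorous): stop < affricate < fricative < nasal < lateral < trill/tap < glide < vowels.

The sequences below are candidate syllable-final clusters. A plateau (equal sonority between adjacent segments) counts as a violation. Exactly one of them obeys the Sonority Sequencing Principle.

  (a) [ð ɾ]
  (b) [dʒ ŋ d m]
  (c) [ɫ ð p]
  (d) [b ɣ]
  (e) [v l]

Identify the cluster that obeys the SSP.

c

(a) 3-6 → violates
(b) 2-4-1-4 → violates
(c) 5-3-1 → obeys
(d) 1-3 → violates
(e) 3-5 → violates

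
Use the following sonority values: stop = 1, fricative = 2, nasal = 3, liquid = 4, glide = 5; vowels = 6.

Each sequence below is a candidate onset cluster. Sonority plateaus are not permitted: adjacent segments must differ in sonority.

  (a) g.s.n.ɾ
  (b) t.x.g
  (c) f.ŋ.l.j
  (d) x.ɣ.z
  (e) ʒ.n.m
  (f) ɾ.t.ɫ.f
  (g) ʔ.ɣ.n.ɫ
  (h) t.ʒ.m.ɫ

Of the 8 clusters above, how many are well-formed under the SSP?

(a) sonority 1-2-3-4: well-formed.
(b) sonority 1-2-1: ill-formed.
(c) sonority 2-3-4-5: well-formed.
(d) sonority 2-2-2: ill-formed.
(e) sonority 2-3-3: ill-formed.
(f) sonority 4-1-4-2: ill-formed.
(g) sonority 1-2-3-4: well-formed.
(h) sonority 1-2-3-4: well-formed.

4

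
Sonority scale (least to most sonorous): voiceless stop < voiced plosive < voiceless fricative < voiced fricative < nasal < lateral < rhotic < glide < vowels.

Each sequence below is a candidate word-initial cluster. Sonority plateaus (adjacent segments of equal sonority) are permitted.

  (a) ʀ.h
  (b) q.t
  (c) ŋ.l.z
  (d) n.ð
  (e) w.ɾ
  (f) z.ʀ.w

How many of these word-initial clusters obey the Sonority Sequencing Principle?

2

(a) sonority 7-3: ill-formed.
(b) sonority 1-1: well-formed.
(c) sonority 5-6-4: ill-formed.
(d) sonority 5-4: ill-formed.
(e) sonority 8-7: ill-formed.
(f) sonority 4-7-8: well-formed.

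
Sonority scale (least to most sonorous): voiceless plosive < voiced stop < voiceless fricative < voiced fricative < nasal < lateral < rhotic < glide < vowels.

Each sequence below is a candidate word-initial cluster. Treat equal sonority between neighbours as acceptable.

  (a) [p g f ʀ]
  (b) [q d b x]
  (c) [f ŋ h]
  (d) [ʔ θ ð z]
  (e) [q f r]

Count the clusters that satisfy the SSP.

4

(a) [p g f ʀ]: profile 1-2-3-7 — obeys.
(b) [q d b x]: profile 1-2-2-3 — obeys.
(c) [f ŋ h]: profile 3-5-3 — violates.
(d) [ʔ θ ð z]: profile 1-3-4-4 — obeys.
(e) [q f r]: profile 1-3-7 — obeys.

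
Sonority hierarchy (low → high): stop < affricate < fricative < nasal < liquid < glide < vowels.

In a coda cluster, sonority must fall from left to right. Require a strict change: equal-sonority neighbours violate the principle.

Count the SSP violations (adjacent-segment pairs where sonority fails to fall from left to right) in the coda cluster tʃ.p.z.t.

1

/tʃ/: affricate = 2.
/p/: stop = 1.
/z/: fricative = 3.
/t/: stop = 1.
/tʃ/→/p/: 2→1 (falls) — ok.
/p/→/z/: 1→3 (does not fall) — violation.
/z/→/t/: 3→1 (falls) — ok.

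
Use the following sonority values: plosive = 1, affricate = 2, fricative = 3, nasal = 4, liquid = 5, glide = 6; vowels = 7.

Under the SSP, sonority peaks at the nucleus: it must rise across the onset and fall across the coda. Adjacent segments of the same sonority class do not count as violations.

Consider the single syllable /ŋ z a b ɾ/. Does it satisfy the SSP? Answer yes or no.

Onset: /ŋ/ is a nasal (sonority 4), /z/ is a fricative (sonority 3); then the nucleus /a/ (sonority 7).
Onset profile 4-3-7 — does not rise throughout.
Coda: /b/ is a plosive (sonority 1), /ɾ/ is a liquid (sonority 5).
Coda profile 7-1-5 — does not fall throughout.

no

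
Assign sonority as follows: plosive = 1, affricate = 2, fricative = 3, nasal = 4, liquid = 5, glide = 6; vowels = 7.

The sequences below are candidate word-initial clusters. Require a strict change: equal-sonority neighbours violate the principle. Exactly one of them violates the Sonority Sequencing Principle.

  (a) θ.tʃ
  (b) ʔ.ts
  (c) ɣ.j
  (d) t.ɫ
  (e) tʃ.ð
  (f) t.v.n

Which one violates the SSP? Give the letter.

(a) 3-2 → violates
(b) 1-2 → obeys
(c) 3-6 → obeys
(d) 1-5 → obeys
(e) 2-3 → obeys
(f) 1-3-4 → obeys

a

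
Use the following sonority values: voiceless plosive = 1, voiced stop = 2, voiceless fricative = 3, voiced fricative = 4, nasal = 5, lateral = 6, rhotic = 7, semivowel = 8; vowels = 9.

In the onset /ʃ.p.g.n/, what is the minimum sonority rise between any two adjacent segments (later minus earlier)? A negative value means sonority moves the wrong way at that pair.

-2

/ʃ/: voiceless fricative = 3.
/p/: voiceless plosive = 1.
/g/: voiced stop = 2.
/n/: nasal = 5.
/ʃ/→/p/: change -2.
/p/→/g/: change +1.
/g/→/n/: change +3.
Minimum = -2.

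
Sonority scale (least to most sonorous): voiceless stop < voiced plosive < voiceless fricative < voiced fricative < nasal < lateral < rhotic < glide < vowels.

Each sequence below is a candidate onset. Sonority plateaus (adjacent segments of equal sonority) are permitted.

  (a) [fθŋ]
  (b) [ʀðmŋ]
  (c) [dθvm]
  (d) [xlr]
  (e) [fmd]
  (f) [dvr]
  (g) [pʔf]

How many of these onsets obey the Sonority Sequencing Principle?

(a) sonority 3-3-5: well-formed.
(b) sonority 7-4-5-5: ill-formed.
(c) sonority 2-3-4-5: well-formed.
(d) sonority 3-6-7: well-formed.
(e) sonority 3-5-2: ill-formed.
(f) sonority 2-4-7: well-formed.
(g) sonority 1-1-3: well-formed.

5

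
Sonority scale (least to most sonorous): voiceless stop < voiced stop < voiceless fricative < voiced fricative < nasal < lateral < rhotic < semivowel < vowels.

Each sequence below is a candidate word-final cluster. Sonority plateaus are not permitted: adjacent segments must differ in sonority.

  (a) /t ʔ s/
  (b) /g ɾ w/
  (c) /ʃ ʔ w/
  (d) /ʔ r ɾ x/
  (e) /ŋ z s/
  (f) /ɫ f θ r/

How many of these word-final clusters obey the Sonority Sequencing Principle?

1

(a) /t ʔ s/: profile 1-1-3 — violates.
(b) /g ɾ w/: profile 2-7-8 — violates.
(c) /ʃ ʔ w/: profile 3-1-8 — violates.
(d) /ʔ r ɾ x/: profile 1-7-7-3 — violates.
(e) /ŋ z s/: profile 5-4-3 — obeys.
(f) /ɫ f θ r/: profile 6-3-3-7 — violates.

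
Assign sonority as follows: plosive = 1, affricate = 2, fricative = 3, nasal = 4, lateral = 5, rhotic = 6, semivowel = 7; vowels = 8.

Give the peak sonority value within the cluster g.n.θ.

/g/ — plosive, sonority 1.
/n/ — nasal, sonority 4.
/θ/ — fricative, sonority 3.
The maximum is 4.

4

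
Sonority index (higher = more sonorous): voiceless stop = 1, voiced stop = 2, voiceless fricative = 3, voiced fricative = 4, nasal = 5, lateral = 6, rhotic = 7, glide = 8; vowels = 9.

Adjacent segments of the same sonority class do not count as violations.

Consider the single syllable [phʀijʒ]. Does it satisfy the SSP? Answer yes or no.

yes

Onset: /p/ is a voiceless stop (sonority 1), /h/ is a voiceless fricative (sonority 3), /ʀ/ is a rhotic (sonority 7); then the nucleus /i/ (sonority 9).
Onset profile 1-3-7-9 — rises to the nucleus.
Coda: /j/ is a glide (sonority 8), /ʒ/ is a voiced fricative (sonority 4).
Coda profile 9-8-4 — falls from the nucleus.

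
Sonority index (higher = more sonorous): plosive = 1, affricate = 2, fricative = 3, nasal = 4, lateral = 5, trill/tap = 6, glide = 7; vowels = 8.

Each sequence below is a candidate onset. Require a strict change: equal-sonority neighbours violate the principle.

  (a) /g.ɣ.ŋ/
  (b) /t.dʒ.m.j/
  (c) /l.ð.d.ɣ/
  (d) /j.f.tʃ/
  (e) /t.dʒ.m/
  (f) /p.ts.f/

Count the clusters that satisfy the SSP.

4

(a) 1-3-4 → obeys
(b) 1-2-4-7 → obeys
(c) 5-3-1-3 → violates
(d) 7-3-2 → violates
(e) 1-2-4 → obeys
(f) 1-2-3 → obeys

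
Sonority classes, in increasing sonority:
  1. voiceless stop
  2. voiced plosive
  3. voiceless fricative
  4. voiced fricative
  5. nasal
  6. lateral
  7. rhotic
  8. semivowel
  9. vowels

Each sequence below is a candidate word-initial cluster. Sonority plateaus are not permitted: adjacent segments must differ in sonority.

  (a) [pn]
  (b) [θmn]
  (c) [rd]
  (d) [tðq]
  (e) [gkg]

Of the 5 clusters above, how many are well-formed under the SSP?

1

(a) [pn]: profile 1-5 — obeys.
(b) [θmn]: profile 3-5-5 — violates.
(c) [rd]: profile 7-2 — violates.
(d) [tðq]: profile 1-4-1 — violates.
(e) [gkg]: profile 2-1-2 — violates.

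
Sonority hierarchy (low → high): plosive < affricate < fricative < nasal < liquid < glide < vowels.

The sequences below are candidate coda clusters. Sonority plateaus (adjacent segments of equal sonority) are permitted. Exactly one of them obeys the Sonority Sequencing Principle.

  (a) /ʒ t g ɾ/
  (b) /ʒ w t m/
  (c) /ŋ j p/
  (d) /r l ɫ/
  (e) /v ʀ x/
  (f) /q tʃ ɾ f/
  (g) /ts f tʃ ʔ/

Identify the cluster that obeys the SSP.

d

(a) 3-1-1-5 → violates
(b) 3-6-1-4 → violates
(c) 4-6-1 → violates
(d) 5-5-5 → obeys
(e) 3-5-3 → violates
(f) 1-2-5-3 → violates
(g) 2-3-2-1 → violates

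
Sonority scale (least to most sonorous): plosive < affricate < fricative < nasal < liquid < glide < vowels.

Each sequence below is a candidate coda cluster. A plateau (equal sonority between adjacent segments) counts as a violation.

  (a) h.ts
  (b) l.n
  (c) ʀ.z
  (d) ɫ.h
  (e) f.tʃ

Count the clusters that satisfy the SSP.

5

(a) h.ts: profile 3-2 — obeys.
(b) l.n: profile 5-4 — obeys.
(c) ʀ.z: profile 5-3 — obeys.
(d) ɫ.h: profile 5-3 — obeys.
(e) f.tʃ: profile 3-2 — obeys.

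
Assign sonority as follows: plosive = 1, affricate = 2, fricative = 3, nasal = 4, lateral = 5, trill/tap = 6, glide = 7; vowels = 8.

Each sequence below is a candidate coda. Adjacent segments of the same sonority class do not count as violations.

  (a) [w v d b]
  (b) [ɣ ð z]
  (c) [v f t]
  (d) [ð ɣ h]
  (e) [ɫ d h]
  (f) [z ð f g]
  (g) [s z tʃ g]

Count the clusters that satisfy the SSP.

(a) sonority 7-3-1-1: well-formed.
(b) sonority 3-3-3: well-formed.
(c) sonority 3-3-1: well-formed.
(d) sonority 3-3-3: well-formed.
(e) sonority 5-1-3: ill-formed.
(f) sonority 3-3-3-1: well-formed.
(g) sonority 3-3-2-1: well-formed.

6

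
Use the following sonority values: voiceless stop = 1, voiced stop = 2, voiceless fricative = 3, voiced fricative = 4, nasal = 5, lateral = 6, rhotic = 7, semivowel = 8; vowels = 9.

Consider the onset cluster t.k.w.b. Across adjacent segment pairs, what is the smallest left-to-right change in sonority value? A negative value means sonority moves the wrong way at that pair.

-6

/t/ — voiceless stop, sonority 1.
/k/ — voiceless stop, sonority 1.
/w/ — semivowel, sonority 8.
/b/ — voiced stop, sonority 2.
/t/→/k/: change +0.
/k/→/w/: change +7.
/w/→/b/: change -6.
Minimum = -6.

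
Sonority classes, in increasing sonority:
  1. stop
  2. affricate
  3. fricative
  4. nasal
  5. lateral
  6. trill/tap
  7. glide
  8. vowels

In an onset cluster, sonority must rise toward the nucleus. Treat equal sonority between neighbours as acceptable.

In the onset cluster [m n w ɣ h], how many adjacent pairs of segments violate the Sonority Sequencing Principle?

/m/ — nasal, sonority 4.
/n/ — nasal, sonority 4.
/w/ — glide, sonority 7.
/ɣ/ — fricative, sonority 3.
/h/ — fricative, sonority 3.
/m/→/n/: 4→4 (plateau, allowed) — ok.
/n/→/w/: 4→7 (rises) — ok.
/w/→/ɣ/: 7→3 (does not rise) — violation.
/ɣ/→/h/: 3→3 (plateau, allowed) — ok.

1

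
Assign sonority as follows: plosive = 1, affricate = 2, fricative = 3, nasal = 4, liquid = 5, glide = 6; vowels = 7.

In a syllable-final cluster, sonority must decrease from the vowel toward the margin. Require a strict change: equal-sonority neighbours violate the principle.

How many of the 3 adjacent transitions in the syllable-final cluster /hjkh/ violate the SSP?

/h/ — fricative, sonority 3.
/j/ — glide, sonority 6.
/k/ — plosive, sonority 1.
/h/ — fricative, sonority 3.
/h/→/j/: 3→6 (does not fall) — violation.
/j/→/k/: 6→1 (falls) — ok.
/k/→/h/: 1→3 (does not fall) — violation.

2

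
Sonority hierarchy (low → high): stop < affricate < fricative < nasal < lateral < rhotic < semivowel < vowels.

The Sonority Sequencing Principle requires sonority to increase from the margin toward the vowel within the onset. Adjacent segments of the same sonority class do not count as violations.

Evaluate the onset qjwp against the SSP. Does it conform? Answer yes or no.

no

/q/ is a stop (sonority 1).
/j/ is a semivowel (sonority 7).
/w/ is a semivowel (sonority 7).
/p/ is a stop (sonority 1).
The profile is 1-7-7-1. Between /w/ (7) and /p/ (1) sonority does not rise, so the cluster violates the SSP.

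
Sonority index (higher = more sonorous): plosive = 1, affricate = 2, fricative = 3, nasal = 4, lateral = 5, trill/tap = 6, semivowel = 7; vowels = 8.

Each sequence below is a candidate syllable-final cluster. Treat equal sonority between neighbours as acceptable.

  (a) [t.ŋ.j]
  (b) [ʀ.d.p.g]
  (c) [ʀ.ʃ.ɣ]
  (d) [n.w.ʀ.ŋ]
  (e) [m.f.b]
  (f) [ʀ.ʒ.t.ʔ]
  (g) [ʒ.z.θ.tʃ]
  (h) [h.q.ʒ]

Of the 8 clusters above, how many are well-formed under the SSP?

(a) sonority 1-4-7: ill-formed.
(b) sonority 6-1-1-1: well-formed.
(c) sonority 6-3-3: well-formed.
(d) sonority 4-7-6-4: ill-formed.
(e) sonority 4-3-1: well-formed.
(f) sonority 6-3-1-1: well-formed.
(g) sonority 3-3-3-2: well-formed.
(h) sonority 3-1-3: ill-formed.

5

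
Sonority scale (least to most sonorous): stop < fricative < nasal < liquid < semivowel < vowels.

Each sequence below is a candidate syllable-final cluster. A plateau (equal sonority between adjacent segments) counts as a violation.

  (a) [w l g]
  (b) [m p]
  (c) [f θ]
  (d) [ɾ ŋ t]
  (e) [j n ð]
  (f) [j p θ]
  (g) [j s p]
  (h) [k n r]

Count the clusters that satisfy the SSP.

(a) sonority 5-4-1: well-formed.
(b) sonority 3-1: well-formed.
(c) sonority 2-2: ill-formed.
(d) sonority 4-3-1: well-formed.
(e) sonority 5-3-2: well-formed.
(f) sonority 5-1-2: ill-formed.
(g) sonority 5-2-1: well-formed.
(h) sonority 1-3-4: ill-formed.

5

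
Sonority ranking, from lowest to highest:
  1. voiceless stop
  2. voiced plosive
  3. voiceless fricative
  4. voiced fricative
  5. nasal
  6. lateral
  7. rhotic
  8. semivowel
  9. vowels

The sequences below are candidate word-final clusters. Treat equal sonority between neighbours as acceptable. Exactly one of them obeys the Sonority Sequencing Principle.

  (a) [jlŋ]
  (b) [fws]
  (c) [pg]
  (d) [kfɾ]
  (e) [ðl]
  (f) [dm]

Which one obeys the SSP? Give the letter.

(a) [jlŋ]: profile 8-6-5 — obeys.
(b) [fws]: profile 3-8-3 — violates.
(c) [pg]: profile 1-2 — violates.
(d) [kfɾ]: profile 1-3-7 — violates.
(e) [ðl]: profile 4-6 — violates.
(f) [dm]: profile 2-5 — violates.

a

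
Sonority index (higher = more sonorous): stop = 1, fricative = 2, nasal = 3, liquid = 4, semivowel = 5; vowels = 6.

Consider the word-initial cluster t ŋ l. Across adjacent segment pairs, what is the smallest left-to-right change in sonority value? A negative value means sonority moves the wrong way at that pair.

/t/: stop = 1.
/ŋ/: nasal = 3.
/l/: liquid = 4.
/t/→/ŋ/: change +2.
/ŋ/→/l/: change +1.
Minimum = 1.

1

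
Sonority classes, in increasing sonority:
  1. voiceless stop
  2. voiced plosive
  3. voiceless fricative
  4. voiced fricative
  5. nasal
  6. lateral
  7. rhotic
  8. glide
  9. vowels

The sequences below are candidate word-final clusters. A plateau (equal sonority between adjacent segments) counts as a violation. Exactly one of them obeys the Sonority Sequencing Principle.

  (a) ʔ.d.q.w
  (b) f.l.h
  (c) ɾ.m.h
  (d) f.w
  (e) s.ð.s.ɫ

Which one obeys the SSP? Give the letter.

(a) ʔ.d.q.w: profile 1-2-1-8 — violates.
(b) f.l.h: profile 3-6-3 — violates.
(c) ɾ.m.h: profile 7-5-3 — obeys.
(d) f.w: profile 3-8 — violates.
(e) s.ð.s.ɫ: profile 3-4-3-6 — violates.

c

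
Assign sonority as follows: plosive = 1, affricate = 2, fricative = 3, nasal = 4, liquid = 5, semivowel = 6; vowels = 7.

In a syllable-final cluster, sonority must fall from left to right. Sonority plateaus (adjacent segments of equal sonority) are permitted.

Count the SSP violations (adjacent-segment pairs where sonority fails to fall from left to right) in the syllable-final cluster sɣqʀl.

1

/s/ — fricative, sonority 3.
/ɣ/ — fricative, sonority 3.
/q/ — plosive, sonority 1.
/ʀ/ — liquid, sonority 5.
/l/ — liquid, sonority 5.
/s/→/ɣ/: 3→3 (plateau, allowed) — ok.
/ɣ/→/q/: 3→1 (falls) — ok.
/q/→/ʀ/: 1→5 (does not fall) — violation.
/ʀ/→/l/: 5→5 (plateau, allowed) — ok.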